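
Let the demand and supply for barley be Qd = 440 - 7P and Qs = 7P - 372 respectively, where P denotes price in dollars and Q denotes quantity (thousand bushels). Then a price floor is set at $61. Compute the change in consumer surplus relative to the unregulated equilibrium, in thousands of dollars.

-70.5

In a free market, 440 - 7P = 7P - 372 gives the equilibrium P* = 58, Q* = 34.
Since 61 > 58, the floor is binding.
At P = 61: Qd = 440 - 7·61 = 13 and Qs = 7·61 - 372 = 55.
Consumer surplus without the control is ½ · (440/7 - 58) · 34 = 578/7.
With the floor, consumers buy 13 units at 61, so CS = ½ · (440/7 - 61) · 13 = 169/14.
Change in consumer surplus = 169/14 - 578/7 = -70.5.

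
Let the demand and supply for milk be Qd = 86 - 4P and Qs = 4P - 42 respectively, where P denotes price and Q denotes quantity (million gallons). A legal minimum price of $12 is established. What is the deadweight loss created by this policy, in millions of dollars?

Equilibrium: 86 - 4P = 4P - 42, so 128 = 8P and P* = 16, Q* = 22.
The floor of 12 is below the equilibrium price 16, so it is not binding; the market clears at P* = 16, Q* = 22.
Since the control does not bind, no trades are prevented and deadweight loss is zero.

0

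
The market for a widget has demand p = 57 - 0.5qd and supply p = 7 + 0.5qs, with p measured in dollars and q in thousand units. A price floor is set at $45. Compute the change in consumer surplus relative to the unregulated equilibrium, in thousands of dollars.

-481

Rearranging demand gives qd = 114 - 2p; rearranging supply gives qs = 2p - 14. Without the control the market clears where 114 - 2p = 2p - 14, i.e. p* = 32 and q* = 50.
Because the floor (45) lies above the market-clearing price, it is binding.
At p = 45: qd = 114 - 2·45 = 24 and qs = 2·45 - 14 = 76.
Consumer surplus without the control is ½ · (57 - 32) · 50 = 625.
With the floor, consumers buy 24 units at 45, so CS = ½ · (57 - 45) · 24 = 144.
Change in consumer surplus = 144 - 625 = -481.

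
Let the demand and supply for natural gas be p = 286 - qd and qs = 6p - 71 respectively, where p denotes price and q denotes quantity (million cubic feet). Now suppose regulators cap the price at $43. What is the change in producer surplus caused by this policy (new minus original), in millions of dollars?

-1688

Rearranging demand gives qd = 286 - p. Setting quantity demanded equal to quantity supplied, 286 - p = 6p - 71, gives p* = 51 and q* = 235.
Since 43 < 51, the ceiling is binding.
At p = 43: qd = 286 - 43 = 243 and qs = 6·43 - 71 = 187.
Producer surplus without the control is ½ · (51 - 71/6) · 235 = 55225/12.
With the ceiling, producers sell 187 units at 43, so PS = ½ · (43 - 71/6) · 187 = 34969/12.
Change in producer surplus = 34969/12 - 55225/12 = -1688.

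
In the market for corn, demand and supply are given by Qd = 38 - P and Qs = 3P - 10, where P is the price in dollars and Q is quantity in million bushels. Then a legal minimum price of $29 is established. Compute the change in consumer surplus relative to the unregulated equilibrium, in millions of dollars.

Equilibrium: 38 - P = 3P - 10, so 48 = 4P and P* = 12, Q* = 26.
Since 29 > 12, the floor is binding.
At P = 29: Qd = 38 - 29 = 9 and Qs = 3·29 - 10 = 77.
Consumer surplus without the control is ½ · (38 - 12) · 26 = 338.
With the floor, consumers buy 9 units at 29, so CS = ½ · (38 - 29) · 9 = 40.5.
Change in consumer surplus = 40.5 - 338 = -297.5.

-297.5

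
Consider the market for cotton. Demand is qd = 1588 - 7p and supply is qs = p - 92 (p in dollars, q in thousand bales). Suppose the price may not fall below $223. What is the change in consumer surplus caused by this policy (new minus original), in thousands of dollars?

-942.5

In a free market, 1588 - 7p = p - 92 gives the equilibrium p* = 210, q* = 118.
Because the floor (223) lies above the market-clearing price, it is binding.
At p = 223: qd = 1588 - 7·223 = 27 and qs = 223 - 92 = 131.
Consumer surplus without the control is ½ · (1588/7 - 210) · 118 = 6962/7.
With the floor, consumers buy 27 units at 223, so CS = ½ · (1588/7 - 223) · 27 = 729/14.
Change in consumer surplus = 729/14 - 6962/7 = -942.5.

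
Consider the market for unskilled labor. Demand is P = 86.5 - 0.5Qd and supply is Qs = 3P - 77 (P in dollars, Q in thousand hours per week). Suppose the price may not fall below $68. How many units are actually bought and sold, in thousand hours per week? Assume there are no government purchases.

37

Rearranging demand gives Qd = 173 - 2P. Equilibrium: 173 - 2P = 3P - 77, so 250 = 5P and P* = 50, Q* = 73.
The floor of 68 is above the equilibrium price 50, so it binds.
At P = 68: Qd = 173 - 2·68 = 37 and Qs = 3·68 - 77 = 127.
The quantity actually transacted is the short side, demand: 37.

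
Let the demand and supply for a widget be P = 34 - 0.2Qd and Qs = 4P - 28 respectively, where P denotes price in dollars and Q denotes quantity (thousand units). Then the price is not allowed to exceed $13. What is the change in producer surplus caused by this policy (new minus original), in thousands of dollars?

-378

Rearranging demand gives Qd = 170 - 5P. Equilibrium: 170 - 5P = 4P - 28, so 198 = 9P and P* = 22, Q* = 60.
The ceiling of 13 is below the equilibrium price 22, so it binds.
At P = 13: Qd = 170 - 5·13 = 105 and Qs = 4·13 - 28 = 24.
Producer surplus without the control is ½ · (22 - 7) · 60 = 450.
With the ceiling, producers sell 24 units at 13, so PS = ½ · (13 - 7) · 24 = 72.
Change in producer surplus = 72 - 450 = -378.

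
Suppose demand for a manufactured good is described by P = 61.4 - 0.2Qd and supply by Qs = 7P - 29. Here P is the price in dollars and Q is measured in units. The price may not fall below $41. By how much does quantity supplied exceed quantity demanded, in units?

Rearranging demand gives Qd = 307 - 5P. Equilibrium: 307 - 5P = 7P - 29, so 336 = 12P and P* = 28, Q* = 167.
Because the floor (41) lies above the market-clearing price, it is binding.
At P = 41: Qd = 307 - 5·41 = 102 and Qs = 7·41 - 29 = 258.
Surplus = Qs - Qd = 258 - 102 = 156.

156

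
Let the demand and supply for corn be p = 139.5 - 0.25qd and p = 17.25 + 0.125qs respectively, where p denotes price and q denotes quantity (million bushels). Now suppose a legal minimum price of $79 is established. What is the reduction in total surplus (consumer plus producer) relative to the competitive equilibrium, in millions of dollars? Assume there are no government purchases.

1323

Rearranging demand gives qd = 558 - 4p; rearranging supply gives qs = 8p - 138. Without the control the market clears where 558 - 4p = 8p - 138, i.e. p* = 58 and q* = 326.
Because the floor (79) lies above the market-clearing price, it is binding.
At p = 79: qd = 558 - 4·79 = 242 and qs = 8·79 - 138 = 494.
Quantity traded falls to 242. At q = 242 the demand price is (558 - 242)/4 = 79 and the supply price is (138 + 242)/8 = 47.5.
Deadweight loss = ½ · (79 - 47.5) · (326 - 242) = ½ · 31.5 · 84 = 1323.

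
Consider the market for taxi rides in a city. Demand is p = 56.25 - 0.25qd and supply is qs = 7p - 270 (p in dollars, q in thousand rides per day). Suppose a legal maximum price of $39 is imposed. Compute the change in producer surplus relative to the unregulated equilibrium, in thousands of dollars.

-144

Rearranging demand gives qd = 225 - 4p. Equilibrium: 225 - 4p = 7p - 270, so 495 = 11p and p* = 45, q* = 45.
The ceiling of 39 is below the equilibrium price 45, so it binds.
At p = 39: qd = 225 - 4·39 = 69 and qs = 7·39 - 270 = 3.
Producer surplus without the control is ½ · (45 - 270/7) · 45 = 2025/14.
With the ceiling, producers sell 3 units at 39, so PS = ½ · (39 - 270/7) · 3 = 9/14.
Change in producer surplus = 9/14 - 2025/14 = -144.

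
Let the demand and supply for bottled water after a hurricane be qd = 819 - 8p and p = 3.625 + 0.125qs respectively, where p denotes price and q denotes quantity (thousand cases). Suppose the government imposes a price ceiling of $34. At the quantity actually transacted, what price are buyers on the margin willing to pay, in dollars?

72

Rearranging supply gives qs = 8p - 29. Equilibrium: 819 - 8p = 8p - 29, so 848 = 16p and p* = 53, q* = 395.
The ceiling of 34 is below the equilibrium price 53, so it binds.
At p = 34: qd = 819 - 8·34 = 547 and qs = 8·34 - 29 = 243.
Only 243 units reach the market. On the demand curve, the marginal buyer's willingness to pay at q = 243 is (819 - 243)/8 = 72.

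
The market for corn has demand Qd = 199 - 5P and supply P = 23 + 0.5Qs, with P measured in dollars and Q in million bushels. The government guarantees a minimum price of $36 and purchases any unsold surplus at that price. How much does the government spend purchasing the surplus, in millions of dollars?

252

Rearranging supply gives Qs = 2P - 46. In a free market, 199 - 5P = 2P - 46 gives the equilibrium P* = 35, Q* = 24.
The floor of 36 is above the equilibrium price 35, so it binds.
At P = 36: Qd = 199 - 5·36 = 19 and Qs = 2·36 - 46 = 26.
Surplus = Qs - Qd = 7.
Government expenditure = surplus × support price = 7 × 36 = 252.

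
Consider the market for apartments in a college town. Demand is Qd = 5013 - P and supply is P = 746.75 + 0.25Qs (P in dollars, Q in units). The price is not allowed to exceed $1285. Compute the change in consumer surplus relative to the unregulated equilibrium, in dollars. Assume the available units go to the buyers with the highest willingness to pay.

Rearranging supply gives Qs = 4P - 2987. Equilibrium: 5013 - P = 4P - 2987, so 8000 = 5P and P* = 1600, Q* = 3413.
The ceiling of 1285 is below the equilibrium price 1600, so it binds.
At P = 1285: Qd = 5013 - 1285 = 3728 and Qs = 4·1285 - 2987 = 2153.
Consumer surplus without the control is ½ · (5013 - 1600) · 3413 = 5824284.5.
With the ceiling, 2153 units are sold at 1285 (assume they go to the highest-value buyers). The demand price at Q = 2153 is 2860, so CS = ½ · [(5013 - 1285) + (2860 - 1285)] · 2153 = 5708679.5.
Change in consumer surplus = 5708679.5 - 5824284.5 = -115605.

-115605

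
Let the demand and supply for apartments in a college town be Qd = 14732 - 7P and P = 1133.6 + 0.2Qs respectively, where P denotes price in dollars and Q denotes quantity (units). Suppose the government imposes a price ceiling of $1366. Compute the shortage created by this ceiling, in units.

Rearranging supply gives Qs = 5P - 5668. Without the control the market clears where 14732 - 7P = 5P - 5668, i.e. P* = 1700 and Q* = 2832.
Because the ceiling (1366) lies below the market-clearing price, it is binding.
At P = 1366: Qd = 14732 - 7·1366 = 5170 and Qs = 5·1366 - 5668 = 1162.
Shortage = Qd - Qs = 5170 - 1162 = 4008.

4008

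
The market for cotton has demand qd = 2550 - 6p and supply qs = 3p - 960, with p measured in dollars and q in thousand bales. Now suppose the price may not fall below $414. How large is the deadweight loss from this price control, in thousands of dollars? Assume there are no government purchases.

5184

Equilibrium: 2550 - 6p = 3p - 960, so 3510 = 9p and p* = 390, q* = 210.
Because the floor (414) lies above the market-clearing price, it is binding.
At p = 414: qd = 2550 - 6·414 = 66 and qs = 3·414 - 960 = 282.
Quantity traded falls to 66. At q = 66 the demand price is (2550 - 66)/6 = 414 and the supply price is (960 + 66)/3 = 342.
Deadweight loss = ½ · (414 - 342) · (210 - 66) = ½ · 72 · 144 = 5184.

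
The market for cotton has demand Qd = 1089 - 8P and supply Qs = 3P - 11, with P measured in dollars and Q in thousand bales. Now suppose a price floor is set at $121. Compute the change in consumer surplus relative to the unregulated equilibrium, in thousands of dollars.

-4305

Without the control the market clears where 1089 - 8P = 3P - 11, i.e. P* = 100 and Q* = 289.
Because the floor (121) lies above the market-clearing price, it is binding.
At P = 121: Qd = 1089 - 8·121 = 121 and Qs = 3·121 - 11 = 352.
Consumer surplus without the control is ½ · (136.125 - 100) · 289 = 5220.0625.
With the floor, consumers buy 121 units at 121, so CS = ½ · (136.125 - 121) · 121 = 915.0625.
Change in consumer surplus = 915.0625 - 5220.0625 = -4305.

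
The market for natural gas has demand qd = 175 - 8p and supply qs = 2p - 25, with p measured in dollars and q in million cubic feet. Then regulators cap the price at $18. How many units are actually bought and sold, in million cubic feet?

11

Equilibrium: 175 - 8p = 2p - 25, so 200 = 10p and p* = 20, q* = 15.
The ceiling of 18 is below the equilibrium price 20, so it binds.
At p = 18: qd = 175 - 8·18 = 31 and qs = 2·18 - 25 = 11.
The quantity actually transacted is the short side, supply: 11.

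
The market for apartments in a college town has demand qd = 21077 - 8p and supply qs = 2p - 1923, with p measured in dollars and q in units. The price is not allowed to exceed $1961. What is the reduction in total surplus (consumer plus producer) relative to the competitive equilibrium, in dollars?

Setting quantity demanded equal to quantity supplied, 21077 - 8p = 2p - 1923, gives p* = 2300 and q* = 2677.
Since 1961 < 2300, the ceiling is binding.
At p = 1961: qd = 21077 - 8·1961 = 5389 and qs = 2·1961 - 1923 = 1999.
Quantity traded falls to 1999. At q = 1999 the demand price is (21077 - 1999)/8 = 2384.75 and the supply price is (1923 + 1999)/2 = 1961.
Deadweight loss = ½ · (2384.75 - 1961) · (2677 - 1999) = ½ · 423.75 · 678 = 143651.25.

143651.25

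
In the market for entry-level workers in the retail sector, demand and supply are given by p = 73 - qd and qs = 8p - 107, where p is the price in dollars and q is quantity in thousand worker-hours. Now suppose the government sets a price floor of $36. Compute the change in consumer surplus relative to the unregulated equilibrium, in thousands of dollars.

Rearranging demand gives qd = 73 - p. In a free market, 73 - p = 8p - 107 gives the equilibrium p* = 20, q* = 53.
Since 36 > 20, the floor is binding.
At p = 36: qd = 73 - 36 = 37 and qs = 8·36 - 107 = 181.
Consumer surplus without the control is ½ · (73 - 20) · 53 = 1404.5.
With the floor, consumers buy 37 units at 36, so CS = ½ · (73 - 36) · 37 = 684.5.
Change in consumer surplus = 684.5 - 1404.5 = -720.

-720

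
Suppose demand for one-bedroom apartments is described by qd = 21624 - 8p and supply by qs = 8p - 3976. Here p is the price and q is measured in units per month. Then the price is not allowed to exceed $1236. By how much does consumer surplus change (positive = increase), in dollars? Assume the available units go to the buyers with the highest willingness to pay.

1621984

In a free market, 21624 - 8p = 8p - 3976 gives the equilibrium p* = 1600, q* = 8824.
Because the ceiling (1236) lies below the market-clearing price, it is binding.
At p = 1236: qd = 21624 - 8·1236 = 11736 and qs = 8·1236 - 3976 = 5912.
Consumer surplus without the control is ½ · (2703 - 1600) · 8824 = 4866436.
With the ceiling, 5912 units are sold at 1236 (assume they go to the highest-value buyers). The demand price at q = 5912 is 1964, so CS = ½ · [(2703 - 1236) + (1964 - 1236)] · 5912 = 6488420.
Change in consumer surplus = 6488420 - 4866436 = 1621984.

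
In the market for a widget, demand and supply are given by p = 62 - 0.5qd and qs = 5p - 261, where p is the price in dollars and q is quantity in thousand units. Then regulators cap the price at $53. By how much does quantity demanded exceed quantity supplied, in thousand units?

14

Rearranging demand gives qd = 124 - 2p. Setting quantity demanded equal to quantity supplied, 124 - 2p = 5p - 261, gives p* = 55 and q* = 14.
The ceiling of 53 is below the equilibrium price 55, so it binds.
At p = 53: qd = 124 - 2·53 = 18 and qs = 5·53 - 261 = 4.
Shortage = qd - qs = 18 - 4 = 14.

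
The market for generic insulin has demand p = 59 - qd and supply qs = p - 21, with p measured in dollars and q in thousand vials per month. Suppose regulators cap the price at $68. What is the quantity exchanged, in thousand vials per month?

Rearranging demand gives qd = 59 - p. Equilibrium: 59 - p = p - 21, so 80 = 2p and p* = 40, q* = 19.
The ceiling of 68 is above the equilibrium price 40, so it is not binding; the market clears at p* = 40, q* = 19.

19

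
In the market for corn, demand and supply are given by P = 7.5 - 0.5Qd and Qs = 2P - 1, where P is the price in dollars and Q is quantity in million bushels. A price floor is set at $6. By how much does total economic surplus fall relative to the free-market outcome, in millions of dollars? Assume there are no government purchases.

8

Rearranging demand gives Qd = 15 - 2P. Without the control the market clears where 15 - 2P = 2P - 1, i.e. P* = 4 and Q* = 7.
The floor of 6 is above the equilibrium price 4, so it binds.
At P = 6: Qd = 15 - 2·6 = 3 and Qs = 2·6 - 1 = 11.
Quantity traded falls to 3. At Q = 3 the demand price is (15 - 3)/2 = 6 and the supply price is (1 + 3)/2 = 2.
Deadweight loss = ½ · (6 - 2) · (7 - 3) = ½ · 4 · 4 = 8.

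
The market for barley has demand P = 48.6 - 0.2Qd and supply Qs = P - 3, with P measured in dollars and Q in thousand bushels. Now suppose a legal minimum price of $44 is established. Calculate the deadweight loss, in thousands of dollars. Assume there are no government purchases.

Rearranging demand gives Qd = 243 - 5P. In a free market, 243 - 5P = P - 3 gives the equilibrium P* = 41, Q* = 38.
Because the floor (44) lies above the market-clearing price, it is binding.
At P = 44: Qd = 243 - 5·44 = 23 and Qs = 44 - 3 = 41.
Quantity traded falls to 23. At Q = 23 the demand price is (243 - 23)/5 = 44 and the supply price is 3 + 23 = 26.
Deadweight loss = ½ · (44 - 26) · (38 - 23) = ½ · 18 · 15 = 135.

135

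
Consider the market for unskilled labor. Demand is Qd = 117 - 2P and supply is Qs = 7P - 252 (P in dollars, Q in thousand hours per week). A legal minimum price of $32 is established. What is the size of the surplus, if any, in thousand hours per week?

Setting quantity demanded equal to quantity supplied, 117 - 2P = 7P - 252, gives P* = 41 and Q* = 35.
Since 32 is below P* = 41, the floor does not bind and the free-market outcome prevails.
Since the control does not bind, there is no surplus.

0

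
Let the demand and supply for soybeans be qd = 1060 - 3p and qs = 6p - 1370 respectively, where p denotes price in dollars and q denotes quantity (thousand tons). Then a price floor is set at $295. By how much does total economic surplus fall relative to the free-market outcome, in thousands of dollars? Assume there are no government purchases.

In a free market, 1060 - 3p = 6p - 1370 gives the equilibrium p* = 270, q* = 250.
Because the floor (295) lies above the market-clearing price, it is binding.
At p = 295: qd = 1060 - 3·295 = 175 and qs = 6·295 - 1370 = 400.
Quantity traded falls to 175. At q = 175 the demand price is (1060 - 175)/3 = 295 and the supply price is (1370 + 175)/6 = 257.5.
Deadweight loss = ½ · (295 - 257.5) · (250 - 175) = ½ · 37.5 · 75 = 1406.25.

1406.25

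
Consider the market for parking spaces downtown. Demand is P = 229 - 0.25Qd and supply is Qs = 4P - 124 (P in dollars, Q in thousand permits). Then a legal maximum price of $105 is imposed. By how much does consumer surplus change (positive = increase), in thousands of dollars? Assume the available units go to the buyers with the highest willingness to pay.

Rearranging demand gives Qd = 916 - 4P. In a free market, 916 - 4P = 4P - 124 gives the equilibrium P* = 130, Q* = 396.
The ceiling of 105 is below the equilibrium price 130, so it binds.
At P = 105: Qd = 916 - 4·105 = 496 and Qs = 4·105 - 124 = 296.
Consumer surplus without the control is ½ · (229 - 130) · 396 = 19602.
With the ceiling, 296 units are sold at 105 (assume they go to the highest-value buyers). The demand price at Q = 296 is 155, so CS = ½ · [(229 - 105) + (155 - 105)] · 296 = 25752.
Change in consumer surplus = 25752 - 19602 = 6150.

6150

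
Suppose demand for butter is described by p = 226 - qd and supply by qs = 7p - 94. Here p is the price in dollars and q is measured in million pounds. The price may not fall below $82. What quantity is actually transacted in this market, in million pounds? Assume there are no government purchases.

144

Rearranging demand gives qd = 226 - p. Without the control the market clears where 226 - p = 7p - 94, i.e. p* = 40 and q* = 186.
The floor of 82 is above the equilibrium price 40, so it binds.
At p = 82: qd = 226 - 82 = 144 and qs = 7·82 - 94 = 480.
The quantity actually transacted is the short side, demand: 144.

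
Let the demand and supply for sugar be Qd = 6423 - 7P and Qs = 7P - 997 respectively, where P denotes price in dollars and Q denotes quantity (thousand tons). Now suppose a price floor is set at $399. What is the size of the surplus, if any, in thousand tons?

Setting quantity demanded equal to quantity supplied, 6423 - 7P = 7P - 997, gives P* = 530 and Q* = 2713.
Since 399 is below P* = 530, the floor does not bind and the free-market outcome prevails.
Since the control does not bind, there is no surplus.

0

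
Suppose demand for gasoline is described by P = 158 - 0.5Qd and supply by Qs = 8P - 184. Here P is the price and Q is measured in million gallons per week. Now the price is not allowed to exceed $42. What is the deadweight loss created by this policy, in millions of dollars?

1280

Rearranging demand gives Qd = 316 - 2P. In a free market, 316 - 2P = 8P - 184 gives the equilibrium P* = 50, Q* = 216.
Since 42 < 50, the ceiling is binding.
At P = 42: Qd = 316 - 2·42 = 232 and Qs = 8·42 - 184 = 152.
Quantity traded falls to 152. At Q = 152 the demand price is (316 - 152)/2 = 82 and the supply price is (184 + 152)/8 = 42.
Deadweight loss = ½ · (82 - 42) · (216 - 152) = ½ · 40 · 64 = 1280.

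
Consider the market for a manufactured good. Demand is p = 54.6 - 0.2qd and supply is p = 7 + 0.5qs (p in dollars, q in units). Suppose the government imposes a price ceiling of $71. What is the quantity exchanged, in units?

Rearranging demand gives qd = 273 - 5p; rearranging supply gives qs = 2p - 14. In a free market, 273 - 5p = 2p - 14 gives the equilibrium p* = 41, q* = 68.
The ceiling of 71 is above the equilibrium price 41, so it is not binding; the market clears at p* = 41, q* = 68.

68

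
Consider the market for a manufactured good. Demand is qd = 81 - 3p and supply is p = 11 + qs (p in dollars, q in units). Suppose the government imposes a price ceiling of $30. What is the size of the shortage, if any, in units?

Rearranging supply gives qs = p - 11. Equilibrium: 81 - 3p = p - 11, so 92 = 4p and p* = 23, q* = 12.
The ceiling of 30 is above the equilibrium price 23, so it is not binding; the market clears at p* = 23, q* = 12.
Since the control does not bind, there is no shortage.

0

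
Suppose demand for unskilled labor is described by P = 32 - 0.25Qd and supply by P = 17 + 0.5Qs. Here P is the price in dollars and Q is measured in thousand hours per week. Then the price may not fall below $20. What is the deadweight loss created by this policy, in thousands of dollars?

Rearranging demand gives Qd = 128 - 4P; rearranging supply gives Qs = 2P - 34. Equilibrium: 128 - 4P = 2P - 34, so 162 = 6P and P* = 27, Q* = 20.
The floor of 20 is below the equilibrium price 27, so it is not binding; the market clears at P* = 27, Q* = 20.
Since the control does not bind, no trades are prevented and deadweight loss is zero.

0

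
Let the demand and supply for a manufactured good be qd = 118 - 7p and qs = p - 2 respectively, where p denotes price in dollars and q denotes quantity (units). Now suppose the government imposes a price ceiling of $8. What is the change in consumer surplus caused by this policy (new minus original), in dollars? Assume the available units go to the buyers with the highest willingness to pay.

38.5

In a free market, 118 - 7p = p - 2 gives the equilibrium p* = 15, q* = 13.
Because the ceiling (8) lies below the market-clearing price, it is binding.
At p = 8: qd = 118 - 7·8 = 62 and qs = 8 - 2 = 6.
Consumer surplus without the control is ½ · (118/7 - 15) · 13 = 169/14.
With the ceiling, 6 units are sold at 8 (assume they go to the highest-value buyers). The demand price at q = 6 is 16, so CS = ½ · [(118/7 - 8) + (16 - 8)] · 6 = 354/7.
Change in consumer surplus = 354/7 - 169/14 = 38.5.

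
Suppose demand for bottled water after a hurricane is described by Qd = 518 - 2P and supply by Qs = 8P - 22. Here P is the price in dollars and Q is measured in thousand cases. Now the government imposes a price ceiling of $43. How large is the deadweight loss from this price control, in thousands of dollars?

2420

In a free market, 518 - 2P = 8P - 22 gives the equilibrium P* = 54, Q* = 410.
The ceiling of 43 is below the equilibrium price 54, so it binds.
At P = 43: Qd = 518 - 2·43 = 432 and Qs = 8·43 - 22 = 322.
Quantity traded falls to 322. At Q = 322 the demand price is (518 - 322)/2 = 98 and the supply price is (22 + 322)/8 = 43.
Deadweight loss = ½ · (98 - 43) · (410 - 322) = ½ · 55 · 88 = 2420.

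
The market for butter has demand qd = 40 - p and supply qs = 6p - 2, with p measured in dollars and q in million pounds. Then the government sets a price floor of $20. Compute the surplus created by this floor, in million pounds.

98

In a free market, 40 - p = 6p - 2 gives the equilibrium p* = 6, q* = 34.
Because the floor (20) lies above the market-clearing price, it is binding.
At p = 20: qd = 40 - 20 = 20 and qs = 6·20 - 2 = 118.
Surplus = qs - qd = 118 - 20 = 98.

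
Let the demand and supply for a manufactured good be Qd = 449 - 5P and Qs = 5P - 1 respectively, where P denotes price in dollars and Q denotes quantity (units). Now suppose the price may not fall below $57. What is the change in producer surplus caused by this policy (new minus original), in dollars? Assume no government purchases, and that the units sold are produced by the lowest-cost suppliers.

1608

In a free market, 449 - 5P = 5P - 1 gives the equilibrium P* = 45, Q* = 224.
The floor of 57 is above the equilibrium price 45, so it binds.
At P = 57: Qd = 449 - 5·57 = 164 and Qs = 5·57 - 1 = 284.
Producer surplus without the control is ½ · (45 - 0.2) · 224 = 5017.6.
With the floor, 164 units are sold at 57. The supply price at Q = 164 is 33, so PS = ½ · [(57 - 0.2) + (57 - 33)] · 164 = 6625.6.
Change in producer surplus = 6625.6 - 5017.6 = 1608.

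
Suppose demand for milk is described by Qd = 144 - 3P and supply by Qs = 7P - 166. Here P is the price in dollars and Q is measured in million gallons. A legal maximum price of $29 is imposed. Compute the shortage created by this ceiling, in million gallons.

20

In a free market, 144 - 3P = 7P - 166 gives the equilibrium P* = 31, Q* = 51.
The ceiling of 29 is below the equilibrium price 31, so it binds.
At P = 29: Qd = 144 - 3·29 = 57 and Qs = 7·29 - 166 = 37.
Shortage = Qd - Qs = 57 - 37 = 20.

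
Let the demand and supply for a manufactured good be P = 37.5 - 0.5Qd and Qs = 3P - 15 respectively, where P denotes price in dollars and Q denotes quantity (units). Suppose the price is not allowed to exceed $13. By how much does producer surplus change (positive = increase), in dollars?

Rearranging demand gives Qd = 75 - 2P. Equilibrium: 75 - 2P = 3P - 15, so 90 = 5P and P* = 18, Q* = 39.
Because the ceiling (13) lies below the market-clearing price, it is binding.
At P = 13: Qd = 75 - 2·13 = 49 and Qs = 3·13 - 15 = 24.
Producer surplus without the control is ½ · (18 - 5) · 39 = 253.5.
With the ceiling, producers sell 24 units at 13, so PS = ½ · (13 - 5) · 24 = 96.
Change in producer surplus = 96 - 253.5 = -157.5.

-157.5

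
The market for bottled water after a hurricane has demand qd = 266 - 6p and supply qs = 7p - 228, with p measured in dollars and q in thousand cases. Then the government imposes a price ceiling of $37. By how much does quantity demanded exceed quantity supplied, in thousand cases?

13

Setting quantity demanded equal to quantity supplied, 266 - 6p = 7p - 228, gives p* = 38 and q* = 38.
Because the ceiling (37) lies below the market-clearing price, it is binding.
At p = 37: qd = 266 - 6·37 = 44 and qs = 7·37 - 228 = 31.
Shortage = qd - qs = 44 - 31 = 13.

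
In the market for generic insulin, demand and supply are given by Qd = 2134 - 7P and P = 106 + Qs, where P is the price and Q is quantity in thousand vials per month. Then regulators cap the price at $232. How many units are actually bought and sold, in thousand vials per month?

Rearranging supply gives Qs = P - 106. Setting quantity demanded equal to quantity supplied, 2134 - 7P = P - 106, gives P* = 280 and Q* = 174.
The ceiling of 232 is below the equilibrium price 280, so it binds.
At P = 232: Qd = 2134 - 7·232 = 510 and Qs = 232 - 106 = 126.
The quantity actually transacted is the short side, supply: 126.

126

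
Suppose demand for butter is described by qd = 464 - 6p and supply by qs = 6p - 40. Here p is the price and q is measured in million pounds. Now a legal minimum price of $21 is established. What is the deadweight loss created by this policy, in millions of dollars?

In a free market, 464 - 6p = 6p - 40 gives the equilibrium p* = 42, q* = 212.
Since 21 is below p* = 42, the floor does not bind and the free-market outcome prevails.
Since the control does not bind, no trades are prevented and deadweight loss is zero.

0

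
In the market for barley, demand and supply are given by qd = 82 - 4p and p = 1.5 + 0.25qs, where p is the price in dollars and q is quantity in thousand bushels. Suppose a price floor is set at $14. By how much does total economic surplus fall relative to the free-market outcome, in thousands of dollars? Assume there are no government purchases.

36

Rearranging supply gives qs = 4p - 6. Equilibrium: 82 - 4p = 4p - 6, so 88 = 8p and p* = 11, q* = 38.
The floor of 14 is above the equilibrium price 11, so it binds.
At p = 14: qd = 82 - 4·14 = 26 and qs = 4·14 - 6 = 50.
Quantity traded falls to 26. At q = 26 the demand price is (82 - 26)/4 = 14 and the supply price is (6 + 26)/4 = 8.
Deadweight loss = ½ · (14 - 8) · (38 - 26) = ½ · 6 · 12 = 36.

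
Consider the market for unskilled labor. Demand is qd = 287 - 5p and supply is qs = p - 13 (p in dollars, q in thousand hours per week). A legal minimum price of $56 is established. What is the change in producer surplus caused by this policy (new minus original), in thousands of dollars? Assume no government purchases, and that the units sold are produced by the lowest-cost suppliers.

In a free market, 287 - 5p = p - 13 gives the equilibrium p* = 50, q* = 37.
Because the floor (56) lies above the market-clearing price, it is binding.
At p = 56: qd = 287 - 5·56 = 7 and qs = 56 - 13 = 43.
Producer surplus without the control is ½ · (50 - 13) · 37 = 684.5.
With the floor, 7 units are sold at 56. The supply price at q = 7 is 20, so PS = ½ · [(56 - 13) + (56 - 20)] · 7 = 276.5.
Change in producer surplus = 276.5 - 684.5 = -408.

-408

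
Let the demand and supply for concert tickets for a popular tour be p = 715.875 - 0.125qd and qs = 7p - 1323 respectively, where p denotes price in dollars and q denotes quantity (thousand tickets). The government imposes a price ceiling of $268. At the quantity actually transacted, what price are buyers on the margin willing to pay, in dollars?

646.75

Rearranging demand gives qd = 5727 - 8p. Equilibrium: 5727 - 8p = 7p - 1323, so 7050 = 15p and p* = 470, q* = 1967.
The ceiling of 268 is below the equilibrium price 470, so it binds.
At p = 268: qd = 5727 - 8·268 = 3583 and qs = 7·268 - 1323 = 553.
Only 553 units reach the market. On the demand curve, the marginal buyer's willingness to pay at q = 553 is (5727 - 553)/8 = 646.75.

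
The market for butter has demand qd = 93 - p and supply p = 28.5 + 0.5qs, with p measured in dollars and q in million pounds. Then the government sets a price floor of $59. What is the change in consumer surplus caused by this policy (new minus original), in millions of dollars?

-346.5

Rearranging supply gives qs = 2p - 57. Equilibrium: 93 - p = 2p - 57, so 150 = 3p and p* = 50, q* = 43.
Because the floor (59) lies above the market-clearing price, it is binding.
At p = 59: qd = 93 - 59 = 34 and qs = 2·59 - 57 = 61.
Consumer surplus without the control is ½ · (93 - 50) · 43 = 924.5.
With the floor, consumers buy 34 units at 59, so CS = ½ · (93 - 59) · 34 = 578.
Change in consumer surplus = 578 - 924.5 = -346.5.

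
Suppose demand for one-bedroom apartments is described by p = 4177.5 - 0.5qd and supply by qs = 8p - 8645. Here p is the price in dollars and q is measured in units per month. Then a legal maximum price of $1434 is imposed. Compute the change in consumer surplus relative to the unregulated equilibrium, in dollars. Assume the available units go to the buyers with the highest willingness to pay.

Rearranging demand gives qd = 8355 - 2p. Without the control the market clears where 8355 - 2p = 8p - 8645, i.e. p* = 1700 and q* = 4955.
Because the ceiling (1434) lies below the market-clearing price, it is binding.
At p = 1434: qd = 8355 - 2·1434 = 5487 and qs = 8·1434 - 8645 = 2827.
Consumer surplus without the control is ½ · (4177.5 - 1700) · 4955 = 6138006.25.
With the ceiling, 2827 units are sold at 1434 (assume they go to the highest-value buyers). The demand price at q = 2827 is 2764, so CS = ½ · [(4177.5 - 1434) + (2764 - 1434)] · 2827 = 5757892.25.
Change in consumer surplus = 5757892.25 - 6138006.25 = -380114.

-380114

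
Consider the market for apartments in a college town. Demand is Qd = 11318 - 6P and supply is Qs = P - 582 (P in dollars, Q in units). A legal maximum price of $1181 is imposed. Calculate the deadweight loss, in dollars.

Setting quantity demanded equal to quantity supplied, 11318 - 6P = P - 582, gives P* = 1700 and Q* = 1118.
Since 1181 < 1700, the ceiling is binding.
At P = 1181: Qd = 11318 - 6·1181 = 4232 and Qs = 1181 - 582 = 599.
Quantity traded falls to 599. At Q = 599 the demand price is (11318 - 599)/6 = 1786.5 and the supply price is 582 + 599 = 1181.
Deadweight loss = ½ · (1786.5 - 1181) · (1118 - 599) = ½ · 605.5 · 519 = 157127.25.

157127.25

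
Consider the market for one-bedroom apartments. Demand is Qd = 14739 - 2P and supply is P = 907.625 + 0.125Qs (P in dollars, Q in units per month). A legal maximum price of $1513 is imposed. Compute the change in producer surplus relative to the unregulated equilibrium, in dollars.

-5215017

Rearranging supply gives Qs = 8P - 7261. Equilibrium: 14739 - 2P = 8P - 7261, so 22000 = 10P and P* = 2200, Q* = 10339.
Since 1513 < 2200, the ceiling is binding.
At P = 1513: Qd = 14739 - 2·1513 = 11713 and Qs = 8·1513 - 7261 = 4843.
Producer surplus without the control is ½ · (2200 - 907.625) · 10339 = 6680932.5625.
With the ceiling, producers sell 4843 units at 1513, so PS = ½ · (1513 - 907.625) · 4843 = 1465915.5625.
Change in producer surplus = 1465915.5625 - 6680932.5625 = -5215017.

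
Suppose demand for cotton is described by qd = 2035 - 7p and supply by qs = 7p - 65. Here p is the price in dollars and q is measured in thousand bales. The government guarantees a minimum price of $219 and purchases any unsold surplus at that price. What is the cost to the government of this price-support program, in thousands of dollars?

211554

Without the control the market clears where 2035 - 7p = 7p - 65, i.e. p* = 150 and q* = 985.
The floor of 219 is above the equilibrium price 150, so it binds.
At p = 219: qd = 2035 - 7·219 = 502 and qs = 7·219 - 65 = 1468.
Surplus = qs - qd = 966.
Government expenditure = surplus × support price = 966 × 219 = 211554.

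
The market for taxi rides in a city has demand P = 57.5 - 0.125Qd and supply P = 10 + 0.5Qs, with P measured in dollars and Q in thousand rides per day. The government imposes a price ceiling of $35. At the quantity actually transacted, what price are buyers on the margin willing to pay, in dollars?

Rearranging demand gives Qd = 460 - 8P; rearranging supply gives Qs = 2P - 20. Setting quantity demanded equal to quantity supplied, 460 - 8P = 2P - 20, gives P* = 48 and Q* = 76.
Since 35 < 48, the ceiling is binding.
At P = 35: Qd = 460 - 8·35 = 180 and Qs = 2·35 - 20 = 50.
Only 50 units reach the market. On the demand curve, the marginal buyer's willingness to pay at Q = 50 is (460 - 50)/8 = 51.25.

51.25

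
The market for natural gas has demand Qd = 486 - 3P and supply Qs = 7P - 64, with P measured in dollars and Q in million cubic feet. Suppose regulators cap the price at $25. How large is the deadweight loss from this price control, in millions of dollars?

10500

Equilibrium: 486 - 3P = 7P - 64, so 550 = 10P and P* = 55, Q* = 321.
Since 25 < 55, the ceiling is binding.
At P = 25: Qd = 486 - 3·25 = 411 and Qs = 7·25 - 64 = 111.
Quantity traded falls to 111. At Q = 111 the demand price is (486 - 111)/3 = 125 and the supply price is (64 + 111)/7 = 25.
Deadweight loss = ½ · (125 - 25) · (321 - 111) = ½ · 100 · 210 = 10500.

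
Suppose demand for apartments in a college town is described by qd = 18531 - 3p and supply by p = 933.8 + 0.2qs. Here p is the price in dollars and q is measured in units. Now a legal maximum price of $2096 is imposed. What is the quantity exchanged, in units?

5811

Rearranging supply gives qs = 5p - 4669. Without the control the market clears where 18531 - 3p = 5p - 4669, i.e. p* = 2900 and q* = 9831.
Because the ceiling (2096) lies below the market-clearing price, it is binding.
At p = 2096: qd = 18531 - 3·2096 = 12243 and qs = 5·2096 - 4669 = 5811.
The quantity actually transacted is the short side, supply: 5811.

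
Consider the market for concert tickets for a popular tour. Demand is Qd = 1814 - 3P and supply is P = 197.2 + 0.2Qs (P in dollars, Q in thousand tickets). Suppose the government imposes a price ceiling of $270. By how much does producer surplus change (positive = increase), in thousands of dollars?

Rearranging supply gives Qs = 5P - 986. In a free market, 1814 - 3P = 5P - 986 gives the equilibrium P* = 350, Q* = 764.
Because the ceiling (270) lies below the market-clearing price, it is binding.
At P = 270: Qd = 1814 - 3·270 = 1004 and Qs = 5·270 - 986 = 364.
Producer surplus without the control is ½ · (350 - 197.2) · 764 = 58369.6.
With the ceiling, producers sell 364 units at 270, so PS = ½ · (270 - 197.2) · 364 = 13249.6.
Change in producer surplus = 13249.6 - 58369.6 = -45120.

-45120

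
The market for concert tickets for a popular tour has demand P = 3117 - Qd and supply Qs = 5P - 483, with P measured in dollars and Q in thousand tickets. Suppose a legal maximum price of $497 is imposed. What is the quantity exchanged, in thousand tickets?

2002

Rearranging demand gives Qd = 3117 - P. Setting quantity demanded equal to quantity supplied, 3117 - P = 5P - 483, gives P* = 600 and Q* = 2517.
Because the ceiling (497) lies below the market-clearing price, it is binding.
At P = 497: Qd = 3117 - 497 = 2620 and Qs = 5·497 - 483 = 2002.
The quantity actually transacted is the short side, supply: 2002.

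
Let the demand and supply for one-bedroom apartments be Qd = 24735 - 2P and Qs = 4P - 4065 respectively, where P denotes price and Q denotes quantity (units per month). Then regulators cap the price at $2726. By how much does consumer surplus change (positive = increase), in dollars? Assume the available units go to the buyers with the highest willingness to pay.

-3021818

Setting quantity demanded equal to quantity supplied, 24735 - 2P = 4P - 4065, gives P* = 4800 and Q* = 15135.
The ceiling of 2726 is below the equilibrium price 4800, so it binds.
At P = 2726: Qd = 24735 - 2·2726 = 19283 and Qs = 4·2726 - 4065 = 6839.
Consumer surplus without the control is ½ · (12367.5 - 4800) · 15135 = 57267056.25.
With the ceiling, 6839 units are sold at 2726 (assume they go to the highest-value buyers). The demand price at Q = 6839 is 8948, so CS = ½ · [(12367.5 - 2726) + (8948 - 2726)] · 6839 = 54245238.25.
Change in consumer surplus = 54245238.25 - 57267056.25 = -3021818.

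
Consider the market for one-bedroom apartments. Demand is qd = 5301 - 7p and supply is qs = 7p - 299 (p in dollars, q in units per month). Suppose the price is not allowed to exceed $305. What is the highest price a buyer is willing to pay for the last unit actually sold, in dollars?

495

Without the control the market clears where 5301 - 7p = 7p - 299, i.e. p* = 400 and q* = 2501.
Because the ceiling (305) lies below the market-clearing price, it is binding.
At p = 305: qd = 5301 - 7·305 = 3166 and qs = 7·305 - 299 = 1836.
Only 1836 units reach the market. On the demand curve, the marginal buyer's willingness to pay at q = 1836 is (5301 - 1836)/7 = 495.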